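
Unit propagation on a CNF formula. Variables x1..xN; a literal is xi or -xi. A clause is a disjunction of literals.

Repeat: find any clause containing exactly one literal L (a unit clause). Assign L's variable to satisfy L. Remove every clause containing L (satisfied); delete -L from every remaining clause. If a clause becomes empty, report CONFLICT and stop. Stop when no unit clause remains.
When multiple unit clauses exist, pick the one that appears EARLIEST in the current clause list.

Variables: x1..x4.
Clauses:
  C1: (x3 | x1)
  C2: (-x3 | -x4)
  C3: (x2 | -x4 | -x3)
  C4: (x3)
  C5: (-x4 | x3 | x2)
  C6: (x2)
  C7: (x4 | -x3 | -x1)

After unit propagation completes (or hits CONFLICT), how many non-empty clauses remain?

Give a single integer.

Answer: 0

Derivation:
unit clause [3] forces x3=T; simplify:
  drop -3 from [-3, -4] -> [-4]
  drop -3 from [2, -4, -3] -> [2, -4]
  drop -3 from [4, -3, -1] -> [4, -1]
  satisfied 3 clause(s); 4 remain; assigned so far: [3]
unit clause [-4] forces x4=F; simplify:
  drop 4 from [4, -1] -> [-1]
  satisfied 2 clause(s); 2 remain; assigned so far: [3, 4]
unit clause [2] forces x2=T; simplify:
  satisfied 1 clause(s); 1 remain; assigned so far: [2, 3, 4]
unit clause [-1] forces x1=F; simplify:
  satisfied 1 clause(s); 0 remain; assigned so far: [1, 2, 3, 4]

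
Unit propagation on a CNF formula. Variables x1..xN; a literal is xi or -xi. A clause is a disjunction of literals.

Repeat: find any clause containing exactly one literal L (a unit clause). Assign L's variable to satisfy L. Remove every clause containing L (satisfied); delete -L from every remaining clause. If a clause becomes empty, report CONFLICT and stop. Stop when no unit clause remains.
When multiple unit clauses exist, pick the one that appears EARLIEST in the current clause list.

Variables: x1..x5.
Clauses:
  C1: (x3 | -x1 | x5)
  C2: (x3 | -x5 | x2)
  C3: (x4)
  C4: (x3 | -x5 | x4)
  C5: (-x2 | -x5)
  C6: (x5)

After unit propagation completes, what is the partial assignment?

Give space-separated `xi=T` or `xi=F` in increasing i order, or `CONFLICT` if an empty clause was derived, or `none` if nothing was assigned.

Answer: x2=F x3=T x4=T x5=T

Derivation:
unit clause [4] forces x4=T; simplify:
  satisfied 2 clause(s); 4 remain; assigned so far: [4]
unit clause [5] forces x5=T; simplify:
  drop -5 from [3, -5, 2] -> [3, 2]
  drop -5 from [-2, -5] -> [-2]
  satisfied 2 clause(s); 2 remain; assigned so far: [4, 5]
unit clause [-2] forces x2=F; simplify:
  drop 2 from [3, 2] -> [3]
  satisfied 1 clause(s); 1 remain; assigned so far: [2, 4, 5]
unit clause [3] forces x3=T; simplify:
  satisfied 1 clause(s); 0 remain; assigned so far: [2, 3, 4, 5]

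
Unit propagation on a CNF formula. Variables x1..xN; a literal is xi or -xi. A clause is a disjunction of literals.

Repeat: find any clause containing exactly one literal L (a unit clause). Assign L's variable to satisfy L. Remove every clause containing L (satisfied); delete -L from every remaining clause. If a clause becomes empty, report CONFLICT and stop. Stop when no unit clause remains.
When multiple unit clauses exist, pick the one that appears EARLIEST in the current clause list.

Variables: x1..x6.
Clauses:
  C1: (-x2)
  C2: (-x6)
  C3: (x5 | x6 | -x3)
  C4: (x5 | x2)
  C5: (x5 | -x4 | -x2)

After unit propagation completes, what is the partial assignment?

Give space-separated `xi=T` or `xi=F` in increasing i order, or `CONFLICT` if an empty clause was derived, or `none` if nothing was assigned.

Answer: x2=F x5=T x6=F

Derivation:
unit clause [-2] forces x2=F; simplify:
  drop 2 from [5, 2] -> [5]
  satisfied 2 clause(s); 3 remain; assigned so far: [2]
unit clause [-6] forces x6=F; simplify:
  drop 6 from [5, 6, -3] -> [5, -3]
  satisfied 1 clause(s); 2 remain; assigned so far: [2, 6]
unit clause [5] forces x5=T; simplify:
  satisfied 2 clause(s); 0 remain; assigned so far: [2, 5, 6]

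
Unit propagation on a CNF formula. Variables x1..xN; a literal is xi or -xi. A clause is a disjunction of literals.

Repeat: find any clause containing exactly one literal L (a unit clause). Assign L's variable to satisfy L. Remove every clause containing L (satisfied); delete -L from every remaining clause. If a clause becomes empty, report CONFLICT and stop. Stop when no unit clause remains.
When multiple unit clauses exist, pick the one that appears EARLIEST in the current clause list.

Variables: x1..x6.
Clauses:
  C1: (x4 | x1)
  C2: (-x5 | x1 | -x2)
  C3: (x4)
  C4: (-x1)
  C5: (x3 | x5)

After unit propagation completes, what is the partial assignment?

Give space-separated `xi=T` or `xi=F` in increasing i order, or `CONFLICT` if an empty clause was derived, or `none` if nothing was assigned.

Answer: x1=F x4=T

Derivation:
unit clause [4] forces x4=T; simplify:
  satisfied 2 clause(s); 3 remain; assigned so far: [4]
unit clause [-1] forces x1=F; simplify:
  drop 1 from [-5, 1, -2] -> [-5, -2]
  satisfied 1 clause(s); 2 remain; assigned so far: [1, 4]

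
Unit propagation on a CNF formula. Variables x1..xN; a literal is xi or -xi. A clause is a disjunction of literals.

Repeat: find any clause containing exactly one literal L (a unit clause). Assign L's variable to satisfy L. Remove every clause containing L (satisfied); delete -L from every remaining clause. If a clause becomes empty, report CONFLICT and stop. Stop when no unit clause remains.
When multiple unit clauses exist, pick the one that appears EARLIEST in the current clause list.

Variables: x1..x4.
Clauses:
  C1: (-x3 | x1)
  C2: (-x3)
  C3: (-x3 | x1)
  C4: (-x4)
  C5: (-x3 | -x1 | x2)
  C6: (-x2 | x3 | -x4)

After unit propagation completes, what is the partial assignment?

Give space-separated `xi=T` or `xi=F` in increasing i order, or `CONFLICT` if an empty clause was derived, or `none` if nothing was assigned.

Answer: x3=F x4=F

Derivation:
unit clause [-3] forces x3=F; simplify:
  drop 3 from [-2, 3, -4] -> [-2, -4]
  satisfied 4 clause(s); 2 remain; assigned so far: [3]
unit clause [-4] forces x4=F; simplify:
  satisfied 2 clause(s); 0 remain; assigned so far: [3, 4]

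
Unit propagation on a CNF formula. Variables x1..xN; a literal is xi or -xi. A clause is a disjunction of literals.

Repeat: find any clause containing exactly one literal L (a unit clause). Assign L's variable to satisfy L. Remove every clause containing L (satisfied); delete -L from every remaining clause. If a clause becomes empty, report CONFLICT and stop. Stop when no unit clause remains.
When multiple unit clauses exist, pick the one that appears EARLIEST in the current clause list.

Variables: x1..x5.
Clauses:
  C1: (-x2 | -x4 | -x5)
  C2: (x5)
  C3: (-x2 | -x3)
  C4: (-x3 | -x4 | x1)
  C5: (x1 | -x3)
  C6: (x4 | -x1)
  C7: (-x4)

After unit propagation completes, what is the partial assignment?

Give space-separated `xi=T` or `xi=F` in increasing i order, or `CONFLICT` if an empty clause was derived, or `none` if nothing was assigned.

Answer: x1=F x3=F x4=F x5=T

Derivation:
unit clause [5] forces x5=T; simplify:
  drop -5 from [-2, -4, -5] -> [-2, -4]
  satisfied 1 clause(s); 6 remain; assigned so far: [5]
unit clause [-4] forces x4=F; simplify:
  drop 4 from [4, -1] -> [-1]
  satisfied 3 clause(s); 3 remain; assigned so far: [4, 5]
unit clause [-1] forces x1=F; simplify:
  drop 1 from [1, -3] -> [-3]
  satisfied 1 clause(s); 2 remain; assigned so far: [1, 4, 5]
unit clause [-3] forces x3=F; simplify:
  satisfied 2 clause(s); 0 remain; assigned so far: [1, 3, 4, 5]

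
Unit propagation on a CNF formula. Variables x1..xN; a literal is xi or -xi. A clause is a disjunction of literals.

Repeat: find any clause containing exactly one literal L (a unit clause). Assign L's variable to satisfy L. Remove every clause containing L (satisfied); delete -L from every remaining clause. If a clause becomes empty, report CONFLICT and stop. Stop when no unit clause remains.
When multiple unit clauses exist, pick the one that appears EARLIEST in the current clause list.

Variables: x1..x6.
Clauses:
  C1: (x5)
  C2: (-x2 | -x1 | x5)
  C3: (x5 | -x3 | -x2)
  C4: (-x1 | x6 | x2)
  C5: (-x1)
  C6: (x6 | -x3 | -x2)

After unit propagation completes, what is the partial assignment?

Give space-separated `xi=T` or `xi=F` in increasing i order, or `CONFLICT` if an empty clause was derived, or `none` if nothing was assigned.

Answer: x1=F x5=T

Derivation:
unit clause [5] forces x5=T; simplify:
  satisfied 3 clause(s); 3 remain; assigned so far: [5]
unit clause [-1] forces x1=F; simplify:
  satisfied 2 clause(s); 1 remain; assigned so far: [1, 5]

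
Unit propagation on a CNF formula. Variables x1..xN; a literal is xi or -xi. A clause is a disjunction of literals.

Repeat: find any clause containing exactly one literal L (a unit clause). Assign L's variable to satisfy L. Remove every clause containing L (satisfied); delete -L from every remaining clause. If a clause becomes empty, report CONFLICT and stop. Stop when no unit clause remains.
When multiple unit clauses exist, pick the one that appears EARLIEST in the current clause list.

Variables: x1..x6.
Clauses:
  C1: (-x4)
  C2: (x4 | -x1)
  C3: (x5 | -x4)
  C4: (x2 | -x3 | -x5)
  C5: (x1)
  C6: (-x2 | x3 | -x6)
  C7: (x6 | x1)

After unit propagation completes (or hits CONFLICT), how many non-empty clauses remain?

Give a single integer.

unit clause [-4] forces x4=F; simplify:
  drop 4 from [4, -1] -> [-1]
  satisfied 2 clause(s); 5 remain; assigned so far: [4]
unit clause [-1] forces x1=F; simplify:
  drop 1 from [1] -> [] (empty!)
  drop 1 from [6, 1] -> [6]
  satisfied 1 clause(s); 4 remain; assigned so far: [1, 4]
CONFLICT (empty clause)

Answer: 3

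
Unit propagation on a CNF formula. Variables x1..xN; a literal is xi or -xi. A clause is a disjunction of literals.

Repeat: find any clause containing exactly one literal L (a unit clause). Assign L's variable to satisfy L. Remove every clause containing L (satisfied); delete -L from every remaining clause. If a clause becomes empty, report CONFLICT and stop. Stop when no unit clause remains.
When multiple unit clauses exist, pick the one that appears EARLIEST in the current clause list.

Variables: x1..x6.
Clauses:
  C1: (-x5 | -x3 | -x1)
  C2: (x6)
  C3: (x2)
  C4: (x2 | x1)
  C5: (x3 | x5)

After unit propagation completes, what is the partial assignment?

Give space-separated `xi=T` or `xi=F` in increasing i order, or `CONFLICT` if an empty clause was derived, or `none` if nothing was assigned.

Answer: x2=T x6=T

Derivation:
unit clause [6] forces x6=T; simplify:
  satisfied 1 clause(s); 4 remain; assigned so far: [6]
unit clause [2] forces x2=T; simplify:
  satisfied 2 clause(s); 2 remain; assigned so far: [2, 6]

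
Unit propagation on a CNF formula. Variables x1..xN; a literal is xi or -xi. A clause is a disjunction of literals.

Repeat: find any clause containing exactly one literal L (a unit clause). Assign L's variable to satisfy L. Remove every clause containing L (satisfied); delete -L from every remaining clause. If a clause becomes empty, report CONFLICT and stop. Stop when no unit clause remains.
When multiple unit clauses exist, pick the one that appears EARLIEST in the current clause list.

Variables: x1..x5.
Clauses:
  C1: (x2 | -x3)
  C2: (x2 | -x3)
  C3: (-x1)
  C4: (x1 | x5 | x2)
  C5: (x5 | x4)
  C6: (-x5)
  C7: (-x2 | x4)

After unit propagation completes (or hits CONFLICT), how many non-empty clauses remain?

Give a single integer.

Answer: 0

Derivation:
unit clause [-1] forces x1=F; simplify:
  drop 1 from [1, 5, 2] -> [5, 2]
  satisfied 1 clause(s); 6 remain; assigned so far: [1]
unit clause [-5] forces x5=F; simplify:
  drop 5 from [5, 2] -> [2]
  drop 5 from [5, 4] -> [4]
  satisfied 1 clause(s); 5 remain; assigned so far: [1, 5]
unit clause [2] forces x2=T; simplify:
  drop -2 from [-2, 4] -> [4]
  satisfied 3 clause(s); 2 remain; assigned so far: [1, 2, 5]
unit clause [4] forces x4=T; simplify:
  satisfied 2 clause(s); 0 remain; assigned so far: [1, 2, 4, 5]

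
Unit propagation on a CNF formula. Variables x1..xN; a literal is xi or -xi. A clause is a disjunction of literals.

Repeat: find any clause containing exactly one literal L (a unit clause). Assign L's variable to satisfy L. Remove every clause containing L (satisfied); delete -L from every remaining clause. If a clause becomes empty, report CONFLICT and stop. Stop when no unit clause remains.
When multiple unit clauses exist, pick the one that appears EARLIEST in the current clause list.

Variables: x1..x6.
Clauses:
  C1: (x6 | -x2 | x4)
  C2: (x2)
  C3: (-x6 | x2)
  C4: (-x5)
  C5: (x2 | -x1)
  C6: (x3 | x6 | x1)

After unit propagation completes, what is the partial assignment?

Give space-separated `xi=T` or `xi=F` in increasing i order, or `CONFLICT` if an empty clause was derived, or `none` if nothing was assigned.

Answer: x2=T x5=F

Derivation:
unit clause [2] forces x2=T; simplify:
  drop -2 from [6, -2, 4] -> [6, 4]
  satisfied 3 clause(s); 3 remain; assigned so far: [2]
unit clause [-5] forces x5=F; simplify:
  satisfied 1 clause(s); 2 remain; assigned so far: [2, 5]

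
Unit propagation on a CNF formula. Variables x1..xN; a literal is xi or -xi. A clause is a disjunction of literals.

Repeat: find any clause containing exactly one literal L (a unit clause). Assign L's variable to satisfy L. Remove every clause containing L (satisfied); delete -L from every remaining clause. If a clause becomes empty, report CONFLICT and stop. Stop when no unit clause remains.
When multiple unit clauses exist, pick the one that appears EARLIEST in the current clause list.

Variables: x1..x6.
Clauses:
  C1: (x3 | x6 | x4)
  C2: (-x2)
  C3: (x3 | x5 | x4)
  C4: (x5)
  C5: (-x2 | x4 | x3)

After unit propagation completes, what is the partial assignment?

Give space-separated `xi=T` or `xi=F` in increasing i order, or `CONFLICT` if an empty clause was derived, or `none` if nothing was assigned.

unit clause [-2] forces x2=F; simplify:
  satisfied 2 clause(s); 3 remain; assigned so far: [2]
unit clause [5] forces x5=T; simplify:
  satisfied 2 clause(s); 1 remain; assigned so far: [2, 5]

Answer: x2=F x5=T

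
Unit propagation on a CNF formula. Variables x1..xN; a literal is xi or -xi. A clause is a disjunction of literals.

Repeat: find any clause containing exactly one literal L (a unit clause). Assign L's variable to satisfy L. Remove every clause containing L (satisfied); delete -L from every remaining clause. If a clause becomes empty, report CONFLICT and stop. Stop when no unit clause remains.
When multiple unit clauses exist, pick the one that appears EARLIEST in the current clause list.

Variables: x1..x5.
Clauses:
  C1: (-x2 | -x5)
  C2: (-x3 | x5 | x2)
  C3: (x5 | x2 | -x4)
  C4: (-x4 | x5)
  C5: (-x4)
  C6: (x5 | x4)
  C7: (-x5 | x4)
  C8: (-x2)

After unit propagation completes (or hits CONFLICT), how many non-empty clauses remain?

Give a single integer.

unit clause [-4] forces x4=F; simplify:
  drop 4 from [5, 4] -> [5]
  drop 4 from [-5, 4] -> [-5]
  satisfied 3 clause(s); 5 remain; assigned so far: [4]
unit clause [5] forces x5=T; simplify:
  drop -5 from [-2, -5] -> [-2]
  drop -5 from [-5] -> [] (empty!)
  satisfied 2 clause(s); 3 remain; assigned so far: [4, 5]
CONFLICT (empty clause)

Answer: 2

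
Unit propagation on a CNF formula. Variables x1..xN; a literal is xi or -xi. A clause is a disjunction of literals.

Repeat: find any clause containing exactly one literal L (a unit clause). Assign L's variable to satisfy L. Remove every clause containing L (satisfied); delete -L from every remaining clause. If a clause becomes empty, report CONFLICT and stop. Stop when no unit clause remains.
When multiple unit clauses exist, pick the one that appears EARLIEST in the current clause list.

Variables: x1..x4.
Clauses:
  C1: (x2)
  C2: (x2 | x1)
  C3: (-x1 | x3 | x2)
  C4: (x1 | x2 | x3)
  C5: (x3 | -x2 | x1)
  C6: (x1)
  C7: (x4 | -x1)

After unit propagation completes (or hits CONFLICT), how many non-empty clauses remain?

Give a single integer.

Answer: 0

Derivation:
unit clause [2] forces x2=T; simplify:
  drop -2 from [3, -2, 1] -> [3, 1]
  satisfied 4 clause(s); 3 remain; assigned so far: [2]
unit clause [1] forces x1=T; simplify:
  drop -1 from [4, -1] -> [4]
  satisfied 2 clause(s); 1 remain; assigned so far: [1, 2]
unit clause [4] forces x4=T; simplify:
  satisfied 1 clause(s); 0 remain; assigned so far: [1, 2, 4]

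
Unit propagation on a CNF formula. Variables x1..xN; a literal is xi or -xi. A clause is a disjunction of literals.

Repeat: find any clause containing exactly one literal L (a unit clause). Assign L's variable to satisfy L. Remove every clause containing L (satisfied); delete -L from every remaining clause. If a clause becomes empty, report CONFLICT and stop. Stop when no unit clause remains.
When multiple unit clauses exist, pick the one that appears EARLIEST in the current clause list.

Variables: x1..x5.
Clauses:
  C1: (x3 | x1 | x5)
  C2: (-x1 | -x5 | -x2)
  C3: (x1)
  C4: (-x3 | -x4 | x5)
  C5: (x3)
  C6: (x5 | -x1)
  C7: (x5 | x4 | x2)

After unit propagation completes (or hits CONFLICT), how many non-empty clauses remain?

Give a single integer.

Answer: 0

Derivation:
unit clause [1] forces x1=T; simplify:
  drop -1 from [-1, -5, -2] -> [-5, -2]
  drop -1 from [5, -1] -> [5]
  satisfied 2 clause(s); 5 remain; assigned so far: [1]
unit clause [3] forces x3=T; simplify:
  drop -3 from [-3, -4, 5] -> [-4, 5]
  satisfied 1 clause(s); 4 remain; assigned so far: [1, 3]
unit clause [5] forces x5=T; simplify:
  drop -5 from [-5, -2] -> [-2]
  satisfied 3 clause(s); 1 remain; assigned so far: [1, 3, 5]
unit clause [-2] forces x2=F; simplify:
  satisfied 1 clause(s); 0 remain; assigned so far: [1, 2, 3, 5]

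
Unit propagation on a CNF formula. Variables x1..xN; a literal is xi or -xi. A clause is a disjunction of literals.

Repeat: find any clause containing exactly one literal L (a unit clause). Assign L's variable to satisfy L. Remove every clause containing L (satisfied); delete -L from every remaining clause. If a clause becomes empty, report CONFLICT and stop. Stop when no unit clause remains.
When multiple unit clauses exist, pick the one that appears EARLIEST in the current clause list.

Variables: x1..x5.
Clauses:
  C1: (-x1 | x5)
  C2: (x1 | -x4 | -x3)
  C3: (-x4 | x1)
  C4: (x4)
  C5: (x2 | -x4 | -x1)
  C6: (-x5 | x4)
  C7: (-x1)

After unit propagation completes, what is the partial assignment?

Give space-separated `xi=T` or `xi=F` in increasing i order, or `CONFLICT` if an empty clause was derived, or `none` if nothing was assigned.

unit clause [4] forces x4=T; simplify:
  drop -4 from [1, -4, -3] -> [1, -3]
  drop -4 from [-4, 1] -> [1]
  drop -4 from [2, -4, -1] -> [2, -1]
  satisfied 2 clause(s); 5 remain; assigned so far: [4]
unit clause [1] forces x1=T; simplify:
  drop -1 from [-1, 5] -> [5]
  drop -1 from [2, -1] -> [2]
  drop -1 from [-1] -> [] (empty!)
  satisfied 2 clause(s); 3 remain; assigned so far: [1, 4]
CONFLICT (empty clause)

Answer: CONFLICT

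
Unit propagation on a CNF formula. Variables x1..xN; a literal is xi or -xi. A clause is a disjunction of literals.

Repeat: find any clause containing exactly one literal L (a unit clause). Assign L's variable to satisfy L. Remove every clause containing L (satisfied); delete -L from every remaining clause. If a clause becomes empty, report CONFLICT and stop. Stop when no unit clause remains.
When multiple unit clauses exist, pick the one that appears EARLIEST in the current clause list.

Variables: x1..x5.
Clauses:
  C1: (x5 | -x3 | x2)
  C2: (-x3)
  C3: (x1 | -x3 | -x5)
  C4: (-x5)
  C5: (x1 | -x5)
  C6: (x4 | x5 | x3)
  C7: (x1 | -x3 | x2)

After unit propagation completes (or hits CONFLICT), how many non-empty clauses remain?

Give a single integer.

Answer: 0

Derivation:
unit clause [-3] forces x3=F; simplify:
  drop 3 from [4, 5, 3] -> [4, 5]
  satisfied 4 clause(s); 3 remain; assigned so far: [3]
unit clause [-5] forces x5=F; simplify:
  drop 5 from [4, 5] -> [4]
  satisfied 2 clause(s); 1 remain; assigned so far: [3, 5]
unit clause [4] forces x4=T; simplify:
  satisfied 1 clause(s); 0 remain; assigned so far: [3, 4, 5]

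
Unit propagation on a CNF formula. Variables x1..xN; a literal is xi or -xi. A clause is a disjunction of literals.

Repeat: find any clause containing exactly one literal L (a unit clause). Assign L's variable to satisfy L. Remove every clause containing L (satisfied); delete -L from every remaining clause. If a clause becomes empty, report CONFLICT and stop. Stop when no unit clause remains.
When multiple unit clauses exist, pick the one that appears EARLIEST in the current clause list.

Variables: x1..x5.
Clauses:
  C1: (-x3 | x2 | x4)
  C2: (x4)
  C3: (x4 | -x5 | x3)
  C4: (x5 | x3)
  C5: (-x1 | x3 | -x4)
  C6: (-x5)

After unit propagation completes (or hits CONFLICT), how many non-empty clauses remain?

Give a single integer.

Answer: 0

Derivation:
unit clause [4] forces x4=T; simplify:
  drop -4 from [-1, 3, -4] -> [-1, 3]
  satisfied 3 clause(s); 3 remain; assigned so far: [4]
unit clause [-5] forces x5=F; simplify:
  drop 5 from [5, 3] -> [3]
  satisfied 1 clause(s); 2 remain; assigned so far: [4, 5]
unit clause [3] forces x3=T; simplify:
  satisfied 2 clause(s); 0 remain; assigned so far: [3, 4, 5]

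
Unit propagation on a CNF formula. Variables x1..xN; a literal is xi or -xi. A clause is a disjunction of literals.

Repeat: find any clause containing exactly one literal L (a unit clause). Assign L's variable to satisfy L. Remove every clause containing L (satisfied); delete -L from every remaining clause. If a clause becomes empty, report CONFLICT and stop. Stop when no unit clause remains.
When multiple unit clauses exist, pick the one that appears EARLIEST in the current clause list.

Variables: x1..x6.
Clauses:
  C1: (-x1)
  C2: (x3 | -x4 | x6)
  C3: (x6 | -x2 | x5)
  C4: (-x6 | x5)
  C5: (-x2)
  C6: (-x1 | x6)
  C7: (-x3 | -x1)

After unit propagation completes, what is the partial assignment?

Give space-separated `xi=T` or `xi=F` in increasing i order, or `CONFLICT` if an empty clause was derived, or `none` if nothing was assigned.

unit clause [-1] forces x1=F; simplify:
  satisfied 3 clause(s); 4 remain; assigned so far: [1]
unit clause [-2] forces x2=F; simplify:
  satisfied 2 clause(s); 2 remain; assigned so far: [1, 2]

Answer: x1=F x2=F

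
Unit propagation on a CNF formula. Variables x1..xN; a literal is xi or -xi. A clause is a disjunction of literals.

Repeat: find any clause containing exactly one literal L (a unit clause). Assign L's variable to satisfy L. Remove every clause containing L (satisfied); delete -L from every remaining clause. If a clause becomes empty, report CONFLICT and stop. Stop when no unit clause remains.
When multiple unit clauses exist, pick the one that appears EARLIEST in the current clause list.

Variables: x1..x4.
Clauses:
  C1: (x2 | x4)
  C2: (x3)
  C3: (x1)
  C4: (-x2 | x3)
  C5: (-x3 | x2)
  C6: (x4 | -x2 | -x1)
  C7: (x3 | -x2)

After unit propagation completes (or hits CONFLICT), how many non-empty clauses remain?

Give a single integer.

Answer: 0

Derivation:
unit clause [3] forces x3=T; simplify:
  drop -3 from [-3, 2] -> [2]
  satisfied 3 clause(s); 4 remain; assigned so far: [3]
unit clause [1] forces x1=T; simplify:
  drop -1 from [4, -2, -1] -> [4, -2]
  satisfied 1 clause(s); 3 remain; assigned so far: [1, 3]
unit clause [2] forces x2=T; simplify:
  drop -2 from [4, -2] -> [4]
  satisfied 2 clause(s); 1 remain; assigned so far: [1, 2, 3]
unit clause [4] forces x4=T; simplify:
  satisfied 1 clause(s); 0 remain; assigned so far: [1, 2, 3, 4]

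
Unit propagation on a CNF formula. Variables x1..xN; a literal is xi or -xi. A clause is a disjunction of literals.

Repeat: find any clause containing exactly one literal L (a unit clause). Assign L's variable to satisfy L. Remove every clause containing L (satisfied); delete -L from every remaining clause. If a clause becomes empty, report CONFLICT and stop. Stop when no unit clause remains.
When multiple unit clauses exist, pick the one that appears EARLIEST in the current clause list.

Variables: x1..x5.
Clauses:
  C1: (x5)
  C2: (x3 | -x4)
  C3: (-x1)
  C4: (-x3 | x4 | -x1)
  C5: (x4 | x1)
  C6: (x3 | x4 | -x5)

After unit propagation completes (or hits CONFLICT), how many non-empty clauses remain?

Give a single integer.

unit clause [5] forces x5=T; simplify:
  drop -5 from [3, 4, -5] -> [3, 4]
  satisfied 1 clause(s); 5 remain; assigned so far: [5]
unit clause [-1] forces x1=F; simplify:
  drop 1 from [4, 1] -> [4]
  satisfied 2 clause(s); 3 remain; assigned so far: [1, 5]
unit clause [4] forces x4=T; simplify:
  drop -4 from [3, -4] -> [3]
  satisfied 2 clause(s); 1 remain; assigned so far: [1, 4, 5]
unit clause [3] forces x3=T; simplify:
  satisfied 1 clause(s); 0 remain; assigned so far: [1, 3, 4, 5]

Answer: 0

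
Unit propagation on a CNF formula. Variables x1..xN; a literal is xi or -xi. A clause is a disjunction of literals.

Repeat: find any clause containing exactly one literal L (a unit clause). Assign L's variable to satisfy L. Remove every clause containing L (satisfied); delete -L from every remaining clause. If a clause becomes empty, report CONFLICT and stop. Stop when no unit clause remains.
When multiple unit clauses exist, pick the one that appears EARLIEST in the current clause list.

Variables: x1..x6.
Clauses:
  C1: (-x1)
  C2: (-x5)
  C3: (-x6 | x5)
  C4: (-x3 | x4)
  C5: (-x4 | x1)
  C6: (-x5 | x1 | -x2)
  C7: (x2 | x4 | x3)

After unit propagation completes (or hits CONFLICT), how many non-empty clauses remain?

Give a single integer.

Answer: 0

Derivation:
unit clause [-1] forces x1=F; simplify:
  drop 1 from [-4, 1] -> [-4]
  drop 1 from [-5, 1, -2] -> [-5, -2]
  satisfied 1 clause(s); 6 remain; assigned so far: [1]
unit clause [-5] forces x5=F; simplify:
  drop 5 from [-6, 5] -> [-6]
  satisfied 2 clause(s); 4 remain; assigned so far: [1, 5]
unit clause [-6] forces x6=F; simplify:
  satisfied 1 clause(s); 3 remain; assigned so far: [1, 5, 6]
unit clause [-4] forces x4=F; simplify:
  drop 4 from [-3, 4] -> [-3]
  drop 4 from [2, 4, 3] -> [2, 3]
  satisfied 1 clause(s); 2 remain; assigned so far: [1, 4, 5, 6]
unit clause [-3] forces x3=F; simplify:
  drop 3 from [2, 3] -> [2]
  satisfied 1 clause(s); 1 remain; assigned so far: [1, 3, 4, 5, 6]
unit clause [2] forces x2=T; simplify:
  satisfied 1 clause(s); 0 remain; assigned so far: [1, 2, 3, 4, 5, 6]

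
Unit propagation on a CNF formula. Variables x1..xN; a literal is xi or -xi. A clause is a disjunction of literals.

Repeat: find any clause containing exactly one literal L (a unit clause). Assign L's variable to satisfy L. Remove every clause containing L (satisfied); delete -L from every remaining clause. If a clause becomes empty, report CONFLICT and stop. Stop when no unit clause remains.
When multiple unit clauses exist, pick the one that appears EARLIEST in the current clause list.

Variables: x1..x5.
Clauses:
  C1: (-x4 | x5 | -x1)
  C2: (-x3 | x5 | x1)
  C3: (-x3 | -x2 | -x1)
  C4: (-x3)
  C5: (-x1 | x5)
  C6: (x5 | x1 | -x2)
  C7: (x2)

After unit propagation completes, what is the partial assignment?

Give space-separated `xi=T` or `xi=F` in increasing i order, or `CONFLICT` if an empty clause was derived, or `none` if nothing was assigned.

Answer: x2=T x3=F

Derivation:
unit clause [-3] forces x3=F; simplify:
  satisfied 3 clause(s); 4 remain; assigned so far: [3]
unit clause [2] forces x2=T; simplify:
  drop -2 from [5, 1, -2] -> [5, 1]
  satisfied 1 clause(s); 3 remain; assigned so far: [2, 3]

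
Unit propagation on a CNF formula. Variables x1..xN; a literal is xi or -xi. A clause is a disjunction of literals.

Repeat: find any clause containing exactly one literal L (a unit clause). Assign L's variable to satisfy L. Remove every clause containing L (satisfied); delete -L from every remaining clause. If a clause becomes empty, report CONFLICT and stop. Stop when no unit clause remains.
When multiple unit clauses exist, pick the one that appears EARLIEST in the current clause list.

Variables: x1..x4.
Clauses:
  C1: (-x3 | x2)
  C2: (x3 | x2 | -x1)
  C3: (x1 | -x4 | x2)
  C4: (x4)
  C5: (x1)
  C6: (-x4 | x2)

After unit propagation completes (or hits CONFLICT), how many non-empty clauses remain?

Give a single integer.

unit clause [4] forces x4=T; simplify:
  drop -4 from [1, -4, 2] -> [1, 2]
  drop -4 from [-4, 2] -> [2]
  satisfied 1 clause(s); 5 remain; assigned so far: [4]
unit clause [1] forces x1=T; simplify:
  drop -1 from [3, 2, -1] -> [3, 2]
  satisfied 2 clause(s); 3 remain; assigned so far: [1, 4]
unit clause [2] forces x2=T; simplify:
  satisfied 3 clause(s); 0 remain; assigned so far: [1, 2, 4]

Answer: 0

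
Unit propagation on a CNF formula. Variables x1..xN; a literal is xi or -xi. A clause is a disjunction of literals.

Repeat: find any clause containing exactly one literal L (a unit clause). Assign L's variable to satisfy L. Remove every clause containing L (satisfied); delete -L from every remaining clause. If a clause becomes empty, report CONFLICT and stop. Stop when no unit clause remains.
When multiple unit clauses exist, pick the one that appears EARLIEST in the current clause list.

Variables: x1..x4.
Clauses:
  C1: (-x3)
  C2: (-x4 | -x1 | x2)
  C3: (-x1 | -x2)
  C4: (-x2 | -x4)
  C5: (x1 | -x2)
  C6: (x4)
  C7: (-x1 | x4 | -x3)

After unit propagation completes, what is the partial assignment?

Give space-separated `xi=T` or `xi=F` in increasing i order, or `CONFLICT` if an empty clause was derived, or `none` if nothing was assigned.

unit clause [-3] forces x3=F; simplify:
  satisfied 2 clause(s); 5 remain; assigned so far: [3]
unit clause [4] forces x4=T; simplify:
  drop -4 from [-4, -1, 2] -> [-1, 2]
  drop -4 from [-2, -4] -> [-2]
  satisfied 1 clause(s); 4 remain; assigned so far: [3, 4]
unit clause [-2] forces x2=F; simplify:
  drop 2 from [-1, 2] -> [-1]
  satisfied 3 clause(s); 1 remain; assigned so far: [2, 3, 4]
unit clause [-1] forces x1=F; simplify:
  satisfied 1 clause(s); 0 remain; assigned so far: [1, 2, 3, 4]

Answer: x1=F x2=F x3=F x4=T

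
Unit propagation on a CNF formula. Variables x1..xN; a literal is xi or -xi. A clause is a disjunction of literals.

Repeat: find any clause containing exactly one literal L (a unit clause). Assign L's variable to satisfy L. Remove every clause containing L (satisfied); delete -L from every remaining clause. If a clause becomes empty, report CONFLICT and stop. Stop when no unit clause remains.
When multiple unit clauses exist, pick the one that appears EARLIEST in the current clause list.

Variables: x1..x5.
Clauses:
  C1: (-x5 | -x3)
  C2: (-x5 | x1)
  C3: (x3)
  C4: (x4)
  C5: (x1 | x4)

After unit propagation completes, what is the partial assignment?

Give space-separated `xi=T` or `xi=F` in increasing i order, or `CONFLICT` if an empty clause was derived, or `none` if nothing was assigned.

Answer: x3=T x4=T x5=F

Derivation:
unit clause [3] forces x3=T; simplify:
  drop -3 from [-5, -3] -> [-5]
  satisfied 1 clause(s); 4 remain; assigned so far: [3]
unit clause [-5] forces x5=F; simplify:
  satisfied 2 clause(s); 2 remain; assigned so far: [3, 5]
unit clause [4] forces x4=T; simplify:
  satisfied 2 clause(s); 0 remain; assigned so far: [3, 4, 5]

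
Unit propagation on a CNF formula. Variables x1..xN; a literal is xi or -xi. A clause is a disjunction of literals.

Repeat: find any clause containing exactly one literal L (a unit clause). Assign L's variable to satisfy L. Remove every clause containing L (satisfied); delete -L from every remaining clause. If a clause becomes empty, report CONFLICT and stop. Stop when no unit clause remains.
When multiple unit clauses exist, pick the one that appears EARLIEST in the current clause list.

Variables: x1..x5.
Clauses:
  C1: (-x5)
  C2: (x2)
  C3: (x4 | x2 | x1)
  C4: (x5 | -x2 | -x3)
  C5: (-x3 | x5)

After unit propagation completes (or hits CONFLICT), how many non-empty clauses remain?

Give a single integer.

Answer: 0

Derivation:
unit clause [-5] forces x5=F; simplify:
  drop 5 from [5, -2, -3] -> [-2, -3]
  drop 5 from [-3, 5] -> [-3]
  satisfied 1 clause(s); 4 remain; assigned so far: [5]
unit clause [2] forces x2=T; simplify:
  drop -2 from [-2, -3] -> [-3]
  satisfied 2 clause(s); 2 remain; assigned so far: [2, 5]
unit clause [-3] forces x3=F; simplify:
  satisfied 2 clause(s); 0 remain; assigned so far: [2, 3, 5]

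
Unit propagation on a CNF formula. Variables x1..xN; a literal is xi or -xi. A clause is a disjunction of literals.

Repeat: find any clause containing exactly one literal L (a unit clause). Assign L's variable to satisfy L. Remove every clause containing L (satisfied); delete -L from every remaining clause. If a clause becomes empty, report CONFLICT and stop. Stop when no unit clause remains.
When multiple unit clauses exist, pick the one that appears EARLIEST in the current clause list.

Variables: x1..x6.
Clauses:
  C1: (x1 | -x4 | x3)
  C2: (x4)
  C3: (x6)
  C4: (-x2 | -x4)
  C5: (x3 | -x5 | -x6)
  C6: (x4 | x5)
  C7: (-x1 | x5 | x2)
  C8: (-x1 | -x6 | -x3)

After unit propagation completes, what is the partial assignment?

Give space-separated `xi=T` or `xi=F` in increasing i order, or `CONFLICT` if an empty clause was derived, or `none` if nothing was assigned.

Answer: x2=F x4=T x6=T

Derivation:
unit clause [4] forces x4=T; simplify:
  drop -4 from [1, -4, 3] -> [1, 3]
  drop -4 from [-2, -4] -> [-2]
  satisfied 2 clause(s); 6 remain; assigned so far: [4]
unit clause [6] forces x6=T; simplify:
  drop -6 from [3, -5, -6] -> [3, -5]
  drop -6 from [-1, -6, -3] -> [-1, -3]
  satisfied 1 clause(s); 5 remain; assigned so far: [4, 6]
unit clause [-2] forces x2=F; simplify:
  drop 2 from [-1, 5, 2] -> [-1, 5]
  satisfied 1 clause(s); 4 remain; assigned so far: [2, 4, 6]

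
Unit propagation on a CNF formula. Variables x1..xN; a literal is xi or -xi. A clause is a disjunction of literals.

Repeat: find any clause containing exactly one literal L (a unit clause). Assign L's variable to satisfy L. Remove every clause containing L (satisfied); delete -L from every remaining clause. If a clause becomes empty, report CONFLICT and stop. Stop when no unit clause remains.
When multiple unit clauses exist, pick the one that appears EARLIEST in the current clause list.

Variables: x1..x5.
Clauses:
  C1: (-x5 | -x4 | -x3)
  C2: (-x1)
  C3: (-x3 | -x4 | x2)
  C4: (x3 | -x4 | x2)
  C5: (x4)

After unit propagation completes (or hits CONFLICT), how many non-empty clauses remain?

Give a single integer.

Answer: 3

Derivation:
unit clause [-1] forces x1=F; simplify:
  satisfied 1 clause(s); 4 remain; assigned so far: [1]
unit clause [4] forces x4=T; simplify:
  drop -4 from [-5, -4, -3] -> [-5, -3]
  drop -4 from [-3, -4, 2] -> [-3, 2]
  drop -4 from [3, -4, 2] -> [3, 2]
  satisfied 1 clause(s); 3 remain; assigned so far: [1, 4]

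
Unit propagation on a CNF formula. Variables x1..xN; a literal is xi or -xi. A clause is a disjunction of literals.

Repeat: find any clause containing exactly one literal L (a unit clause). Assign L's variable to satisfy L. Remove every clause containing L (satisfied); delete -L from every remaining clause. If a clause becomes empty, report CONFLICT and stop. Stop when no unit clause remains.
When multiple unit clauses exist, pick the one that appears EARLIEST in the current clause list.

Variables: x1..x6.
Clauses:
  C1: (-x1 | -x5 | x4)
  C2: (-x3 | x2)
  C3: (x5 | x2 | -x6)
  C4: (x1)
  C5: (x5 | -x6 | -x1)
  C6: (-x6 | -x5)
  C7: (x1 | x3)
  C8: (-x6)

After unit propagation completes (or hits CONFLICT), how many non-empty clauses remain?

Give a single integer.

Answer: 2

Derivation:
unit clause [1] forces x1=T; simplify:
  drop -1 from [-1, -5, 4] -> [-5, 4]
  drop -1 from [5, -6, -1] -> [5, -6]
  satisfied 2 clause(s); 6 remain; assigned so far: [1]
unit clause [-6] forces x6=F; simplify:
  satisfied 4 clause(s); 2 remain; assigned so far: [1, 6]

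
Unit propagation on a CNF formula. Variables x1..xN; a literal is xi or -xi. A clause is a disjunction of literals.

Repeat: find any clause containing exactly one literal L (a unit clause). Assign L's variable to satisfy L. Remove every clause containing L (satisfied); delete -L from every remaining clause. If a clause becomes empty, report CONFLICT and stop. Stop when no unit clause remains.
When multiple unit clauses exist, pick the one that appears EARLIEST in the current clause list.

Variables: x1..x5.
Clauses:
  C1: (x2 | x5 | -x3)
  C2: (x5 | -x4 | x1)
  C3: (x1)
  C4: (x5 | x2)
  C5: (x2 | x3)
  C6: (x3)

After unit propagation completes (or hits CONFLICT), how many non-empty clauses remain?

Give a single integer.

unit clause [1] forces x1=T; simplify:
  satisfied 2 clause(s); 4 remain; assigned so far: [1]
unit clause [3] forces x3=T; simplify:
  drop -3 from [2, 5, -3] -> [2, 5]
  satisfied 2 clause(s); 2 remain; assigned so far: [1, 3]

Answer: 2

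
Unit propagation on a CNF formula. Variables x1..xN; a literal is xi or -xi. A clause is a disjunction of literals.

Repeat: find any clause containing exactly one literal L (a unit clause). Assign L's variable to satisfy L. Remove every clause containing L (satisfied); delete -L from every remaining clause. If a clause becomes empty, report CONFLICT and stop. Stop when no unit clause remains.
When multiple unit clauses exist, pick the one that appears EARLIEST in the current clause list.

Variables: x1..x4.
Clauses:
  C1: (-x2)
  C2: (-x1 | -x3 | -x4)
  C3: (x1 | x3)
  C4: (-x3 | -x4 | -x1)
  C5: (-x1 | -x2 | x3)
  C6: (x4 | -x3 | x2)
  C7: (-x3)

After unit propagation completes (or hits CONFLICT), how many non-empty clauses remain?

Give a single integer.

unit clause [-2] forces x2=F; simplify:
  drop 2 from [4, -3, 2] -> [4, -3]
  satisfied 2 clause(s); 5 remain; assigned so far: [2]
unit clause [-3] forces x3=F; simplify:
  drop 3 from [1, 3] -> [1]
  satisfied 4 clause(s); 1 remain; assigned so far: [2, 3]
unit clause [1] forces x1=T; simplify:
  satisfied 1 clause(s); 0 remain; assigned so far: [1, 2, 3]

Answer: 0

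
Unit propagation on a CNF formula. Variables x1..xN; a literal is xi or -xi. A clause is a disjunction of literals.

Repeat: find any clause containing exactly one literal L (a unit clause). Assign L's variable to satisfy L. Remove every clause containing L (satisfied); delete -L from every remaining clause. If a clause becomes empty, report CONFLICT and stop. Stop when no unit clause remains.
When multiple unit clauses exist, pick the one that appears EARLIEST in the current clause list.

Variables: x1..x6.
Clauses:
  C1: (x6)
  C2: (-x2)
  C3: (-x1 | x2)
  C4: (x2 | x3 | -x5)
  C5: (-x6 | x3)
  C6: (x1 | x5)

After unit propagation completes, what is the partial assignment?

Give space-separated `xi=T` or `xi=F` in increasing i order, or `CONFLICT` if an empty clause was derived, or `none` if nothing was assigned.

Answer: x1=F x2=F x3=T x5=T x6=T

Derivation:
unit clause [6] forces x6=T; simplify:
  drop -6 from [-6, 3] -> [3]
  satisfied 1 clause(s); 5 remain; assigned so far: [6]
unit clause [-2] forces x2=F; simplify:
  drop 2 from [-1, 2] -> [-1]
  drop 2 from [2, 3, -5] -> [3, -5]
  satisfied 1 clause(s); 4 remain; assigned so far: [2, 6]
unit clause [-1] forces x1=F; simplify:
  drop 1 from [1, 5] -> [5]
  satisfied 1 clause(s); 3 remain; assigned so far: [1, 2, 6]
unit clause [3] forces x3=T; simplify:
  satisfied 2 clause(s); 1 remain; assigned so far: [1, 2, 3, 6]
unit clause [5] forces x5=T; simplify:
  satisfied 1 clause(s); 0 remain; assigned so far: [1, 2, 3, 5, 6]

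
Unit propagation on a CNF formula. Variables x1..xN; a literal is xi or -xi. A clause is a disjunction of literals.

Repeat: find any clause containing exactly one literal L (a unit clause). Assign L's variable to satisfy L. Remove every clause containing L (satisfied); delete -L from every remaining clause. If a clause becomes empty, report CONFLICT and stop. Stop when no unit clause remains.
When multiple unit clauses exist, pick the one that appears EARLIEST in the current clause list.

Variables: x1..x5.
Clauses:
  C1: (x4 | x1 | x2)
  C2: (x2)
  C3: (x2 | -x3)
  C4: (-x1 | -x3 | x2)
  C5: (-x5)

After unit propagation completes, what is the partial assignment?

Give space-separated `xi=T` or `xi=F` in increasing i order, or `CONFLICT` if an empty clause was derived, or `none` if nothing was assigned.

Answer: x2=T x5=F

Derivation:
unit clause [2] forces x2=T; simplify:
  satisfied 4 clause(s); 1 remain; assigned so far: [2]
unit clause [-5] forces x5=F; simplify:
  satisfied 1 clause(s); 0 remain; assigned so far: [2, 5]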